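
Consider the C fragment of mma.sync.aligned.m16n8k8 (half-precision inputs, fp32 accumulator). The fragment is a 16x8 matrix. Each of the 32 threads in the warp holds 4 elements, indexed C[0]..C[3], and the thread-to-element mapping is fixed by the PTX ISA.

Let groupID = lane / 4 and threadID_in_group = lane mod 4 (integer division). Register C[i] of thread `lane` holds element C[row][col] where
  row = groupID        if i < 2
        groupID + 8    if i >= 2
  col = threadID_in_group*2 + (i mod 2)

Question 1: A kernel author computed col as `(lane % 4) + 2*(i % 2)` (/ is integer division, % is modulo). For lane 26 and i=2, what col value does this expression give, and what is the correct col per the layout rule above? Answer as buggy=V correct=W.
buggy=2 correct=4

`(lane % 4) + 2*(i % 2)`[26,2]->2
lane 26->26/4=6, 26 mod 4=2
i=2  r:6+8->14  c:2·2+0->4
col: 2 vs 4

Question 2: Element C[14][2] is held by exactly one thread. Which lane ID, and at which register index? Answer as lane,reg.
r=14→G=6,rhi=1  c=2→T=1,p=0
L=6*4+1=25  i=1*2+0=2

25,2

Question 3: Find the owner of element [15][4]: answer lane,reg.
30,2

r=15→G=7,rhi=1  c=4→T=2,p=0
L=7*4+2=30  i=1*2+0=2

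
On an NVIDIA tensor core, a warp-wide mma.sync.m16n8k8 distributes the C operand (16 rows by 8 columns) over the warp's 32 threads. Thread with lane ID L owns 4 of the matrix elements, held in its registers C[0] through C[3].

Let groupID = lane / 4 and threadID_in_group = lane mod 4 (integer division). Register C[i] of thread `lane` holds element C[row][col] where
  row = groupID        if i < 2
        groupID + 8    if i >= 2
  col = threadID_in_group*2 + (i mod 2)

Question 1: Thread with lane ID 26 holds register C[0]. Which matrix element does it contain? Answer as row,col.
6,4

26: G=6,T=2
[0] (6+0,2*2+0) = (6,4)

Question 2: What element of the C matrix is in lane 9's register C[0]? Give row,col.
2,2

lane 9=>9/4=2, 9 mod 4=1
i=0  r:2+0=>2  c:2·1+0=>2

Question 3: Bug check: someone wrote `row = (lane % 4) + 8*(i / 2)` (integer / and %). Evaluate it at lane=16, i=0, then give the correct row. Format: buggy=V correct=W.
buggy=0 correct=4

`(lane % 4) + 8*(i / 2)`[16,0]->0
L=16->g=16>>2=4, t=16&3=0
[0]->row 4+0=4  col 0·2+0=0
row: 0 vs 4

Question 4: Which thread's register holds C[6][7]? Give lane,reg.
r:6=>grp=6,rB=0  c:7=>tig=3,lo=1
L=6*4+3=27  i=0*2+1=1

27,1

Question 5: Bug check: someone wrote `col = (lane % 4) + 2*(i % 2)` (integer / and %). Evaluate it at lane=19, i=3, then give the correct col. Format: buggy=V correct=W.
buggy=5 correct=7

`(lane % 4) + 2*(i % 2)`[19,3]→5
19: G=4,T=3
[3] (4+8,3*2+1) = (12,7)
col: 5 vs 7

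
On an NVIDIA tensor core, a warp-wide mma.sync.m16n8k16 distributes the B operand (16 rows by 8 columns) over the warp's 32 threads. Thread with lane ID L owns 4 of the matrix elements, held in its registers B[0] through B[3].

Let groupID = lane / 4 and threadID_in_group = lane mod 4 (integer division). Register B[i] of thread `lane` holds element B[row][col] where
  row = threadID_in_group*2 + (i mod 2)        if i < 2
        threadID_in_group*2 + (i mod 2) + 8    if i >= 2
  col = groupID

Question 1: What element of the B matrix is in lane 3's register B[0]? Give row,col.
lane 3: G=0 (3/4), T=3 (3%4)
i=0: r=3*2+0+0=6, c=G=0

6,0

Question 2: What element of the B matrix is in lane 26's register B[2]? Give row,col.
26: grp=6,tig=2
[2] (2*2+0+8,6) = (12,6)

12,6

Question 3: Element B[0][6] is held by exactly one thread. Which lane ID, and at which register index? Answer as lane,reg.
c=6->g=6  r=0->rb=0,t=0,b0=0
L=6*4+0=24  i=0*2+0=0

24,0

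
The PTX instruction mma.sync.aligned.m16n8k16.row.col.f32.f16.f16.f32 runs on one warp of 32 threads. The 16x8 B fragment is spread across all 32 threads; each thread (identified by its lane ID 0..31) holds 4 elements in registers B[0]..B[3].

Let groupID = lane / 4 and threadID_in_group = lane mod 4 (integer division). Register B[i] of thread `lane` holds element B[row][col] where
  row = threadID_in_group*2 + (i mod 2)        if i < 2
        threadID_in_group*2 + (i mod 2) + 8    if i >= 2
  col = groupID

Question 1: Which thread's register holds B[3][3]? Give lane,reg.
c: 3->gid=3  r: 3->r8=0,tid=1,i&1=1
L=3*4+1=13  i=0*2+1=1

13,1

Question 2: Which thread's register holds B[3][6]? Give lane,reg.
c: 6->gid=6  r: 3->r8=0,tid=1,i&1=1
L=6*4+1=25  i=0*2+1=1

25,1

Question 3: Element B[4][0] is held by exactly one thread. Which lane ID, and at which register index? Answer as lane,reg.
2,0

c=0⇒gr=0  r=4⇒Rb=0,th=2,odd=0
L=0*4+2=2  i=0*2+0=0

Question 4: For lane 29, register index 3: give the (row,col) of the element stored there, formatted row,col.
lane 29: gid=7 (29/4), tid=1 (29%4)
i=3: r=1*2+1+8=11, c=gid=7

11,7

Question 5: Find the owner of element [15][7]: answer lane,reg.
c=7⇒gr=7  r=15⇒Rb=1,th=3,odd=1
L=7*4+3=31  i=1*2+1=3

31,3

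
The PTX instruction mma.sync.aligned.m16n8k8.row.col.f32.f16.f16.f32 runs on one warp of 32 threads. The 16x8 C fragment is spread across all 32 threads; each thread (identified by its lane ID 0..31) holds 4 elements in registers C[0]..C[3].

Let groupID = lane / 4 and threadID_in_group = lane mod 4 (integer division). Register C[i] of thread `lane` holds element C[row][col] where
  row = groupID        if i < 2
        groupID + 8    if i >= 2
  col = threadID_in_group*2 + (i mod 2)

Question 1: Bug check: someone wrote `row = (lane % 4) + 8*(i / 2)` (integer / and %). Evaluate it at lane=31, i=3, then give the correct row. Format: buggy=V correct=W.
buggy=11 correct=15

`(lane % 4) + 8*(i / 2)`[31,3]->11
lane 31: g=7 (31/4), t=3 (31%4)
i=3: r=7+8=15, c=3*2+1=7
row: 11 vs 15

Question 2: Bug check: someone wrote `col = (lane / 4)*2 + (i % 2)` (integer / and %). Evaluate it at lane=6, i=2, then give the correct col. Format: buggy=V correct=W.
buggy=2 correct=4

`(lane / 4)*2 + (i % 2)`[6,2]->2
L=6->g=6>>2=1, t=6&3=2
[2]->row 1+8=9  col 2·2+0=4
col: 2 vs 4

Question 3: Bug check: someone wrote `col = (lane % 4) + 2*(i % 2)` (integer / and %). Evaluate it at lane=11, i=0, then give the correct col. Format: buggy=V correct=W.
buggy=3 correct=6

`(lane % 4) + 2*(i % 2)`[11,0]->3
lane 11->11/4=2, 11 mod 4=3
i=0  r:2+0->2  c:2·3+0->6
col: 3 vs 6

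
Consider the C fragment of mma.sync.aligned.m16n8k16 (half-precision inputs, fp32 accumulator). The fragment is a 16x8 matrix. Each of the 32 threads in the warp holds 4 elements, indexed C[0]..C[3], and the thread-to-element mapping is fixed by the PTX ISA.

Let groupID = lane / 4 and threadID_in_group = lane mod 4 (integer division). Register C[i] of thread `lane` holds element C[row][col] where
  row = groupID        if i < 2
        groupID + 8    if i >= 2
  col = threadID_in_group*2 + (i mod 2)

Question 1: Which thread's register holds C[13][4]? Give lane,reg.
22,2

r=13->g=5,rb=1  c=4->t=2,b0=0
L=5*4+2=22  i=1*2+0=2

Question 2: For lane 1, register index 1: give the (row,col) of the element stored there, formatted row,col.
1: gid=0,tid=1
[1] (0+0,1*2+1) = (0,3)

0,3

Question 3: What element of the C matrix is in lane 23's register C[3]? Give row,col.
13,7

lane 23->23/4=5, 23 mod 4=3
i=3  r:5+8->13  c:2·3+1->7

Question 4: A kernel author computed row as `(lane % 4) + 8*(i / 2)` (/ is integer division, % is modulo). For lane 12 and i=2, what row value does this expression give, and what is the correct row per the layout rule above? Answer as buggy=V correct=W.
buggy=8 correct=11

`(lane % 4) + 8*(i / 2)`[12,2]->8
lane 12: gid=3 (12/4), tid=0 (12%4)
i=2: r=3+8=11, c=0*2+0=0
row: 8 vs 11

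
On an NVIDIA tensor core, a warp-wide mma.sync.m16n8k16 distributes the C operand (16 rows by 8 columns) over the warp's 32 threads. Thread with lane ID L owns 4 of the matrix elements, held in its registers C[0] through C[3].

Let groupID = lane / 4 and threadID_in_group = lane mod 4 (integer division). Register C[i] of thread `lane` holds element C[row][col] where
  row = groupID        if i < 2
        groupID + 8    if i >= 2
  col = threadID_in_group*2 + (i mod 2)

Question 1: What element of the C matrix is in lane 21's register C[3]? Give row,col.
lane 21: grp=5 (21/4), tig=1 (21%4)
i=3: r=5+8=13, c=1*2+1=3

13,3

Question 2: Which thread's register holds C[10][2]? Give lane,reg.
r:10=>grp=2,rB=1  c:2=>tig=1,lo=0
L=2*4+1=9  i=1*2+0=2

9,2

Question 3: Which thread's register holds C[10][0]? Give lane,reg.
8,2

r=10→G=2,rhi=1  c=0→T=0,p=0
L=2*4+0=8  i=1*2+0=2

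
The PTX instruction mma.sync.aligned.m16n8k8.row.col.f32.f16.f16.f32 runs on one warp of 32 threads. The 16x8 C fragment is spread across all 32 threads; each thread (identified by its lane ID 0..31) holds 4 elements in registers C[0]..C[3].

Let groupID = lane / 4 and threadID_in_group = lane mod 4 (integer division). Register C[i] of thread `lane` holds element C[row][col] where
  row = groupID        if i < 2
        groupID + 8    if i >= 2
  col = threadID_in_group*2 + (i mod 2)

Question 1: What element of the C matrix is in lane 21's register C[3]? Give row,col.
13,3

lane 21: gr=5 (21/4), th=1 (21%4)
i=3: r=5+8=13, c=1*2+1=3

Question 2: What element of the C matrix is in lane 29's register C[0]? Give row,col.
lane 29: gr=7 (29/4), th=1 (29%4)
i=0: r=7+0=7, c=1*2+0=2

7,2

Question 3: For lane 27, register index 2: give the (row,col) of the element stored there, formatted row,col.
L=27->gid=27>>2=6, tid=27&3=3
[2]->row 6+8=14  col 3·2+0=6

14,6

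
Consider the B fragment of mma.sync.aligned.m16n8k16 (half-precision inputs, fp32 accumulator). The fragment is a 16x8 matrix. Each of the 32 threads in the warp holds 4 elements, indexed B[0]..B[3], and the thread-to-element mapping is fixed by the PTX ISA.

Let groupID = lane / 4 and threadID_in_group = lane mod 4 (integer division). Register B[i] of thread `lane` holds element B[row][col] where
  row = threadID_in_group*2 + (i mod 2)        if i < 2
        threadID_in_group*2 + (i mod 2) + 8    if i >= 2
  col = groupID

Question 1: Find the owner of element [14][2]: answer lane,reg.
11,2

c=2⇒gr=2  r=14⇒Rb=1,th=3,odd=0
L=2*4+3=11  i=1*2+0=2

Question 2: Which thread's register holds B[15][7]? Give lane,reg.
c:7=>grp=7  r:15=>rB=1,tig=3,lo=1
L=7*4+3=31  i=1*2+1=3

31,3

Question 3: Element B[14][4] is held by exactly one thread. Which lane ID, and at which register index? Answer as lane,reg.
19,2

c=4⇒gr=4  r=14⇒Rb=1,th=3,odd=0
L=4*4+3=19  i=1*2+0=2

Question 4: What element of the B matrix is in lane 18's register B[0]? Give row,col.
4,4

18: g=4,t=2
[0] (2*2+0+0,4) = (4,4)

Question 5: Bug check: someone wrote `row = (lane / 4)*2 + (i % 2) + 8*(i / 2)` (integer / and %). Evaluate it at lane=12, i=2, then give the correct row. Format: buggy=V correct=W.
`(lane / 4)*2 + (i % 2) + 8*(i / 2)`[12,2]->14
lane 12->12/4=3, 12 mod 4=0
i=2  r:2·0+0+8->8  c:3
row: 14 vs 8

buggy=14 correct=8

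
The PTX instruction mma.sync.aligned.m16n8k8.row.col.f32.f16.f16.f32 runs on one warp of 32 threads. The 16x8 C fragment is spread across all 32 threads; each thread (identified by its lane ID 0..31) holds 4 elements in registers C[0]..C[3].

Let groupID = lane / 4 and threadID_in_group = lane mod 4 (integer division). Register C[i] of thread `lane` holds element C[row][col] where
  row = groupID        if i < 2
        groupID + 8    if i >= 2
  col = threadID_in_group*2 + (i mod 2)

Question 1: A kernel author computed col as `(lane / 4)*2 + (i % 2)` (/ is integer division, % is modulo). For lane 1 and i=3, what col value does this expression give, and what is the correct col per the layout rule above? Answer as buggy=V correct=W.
buggy=1 correct=3

`(lane / 4)*2 + (i % 2)`[1,3]->1
1: g=0,t=1
[3] (0+8,1*2+1) = (8,3)
col: 1 vs 3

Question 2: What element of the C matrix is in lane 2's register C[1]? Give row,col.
L=2->g=2>>2=0, t=2&3=2
[1]->row 0+0=0  col 2·2+1=5

0,5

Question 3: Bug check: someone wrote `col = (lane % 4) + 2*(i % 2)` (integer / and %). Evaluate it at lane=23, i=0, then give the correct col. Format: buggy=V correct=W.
`(lane % 4) + 2*(i % 2)`[23,0]->3
lane 23: gid=5 (23/4), tid=3 (23%4)
i=0: r=5+0=5, c=3*2+0=6
col: 3 vs 6

buggy=3 correct=6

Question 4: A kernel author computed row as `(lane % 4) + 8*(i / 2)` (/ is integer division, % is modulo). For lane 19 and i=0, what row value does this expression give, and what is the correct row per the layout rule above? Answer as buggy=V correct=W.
`(lane % 4) + 8*(i / 2)`[19,0]->3
L=19->gid=19>>2=4, tid=19&3=3
[0]->row 4+0=4  col 3·2+0=6
row: 3 vs 4

buggy=3 correct=4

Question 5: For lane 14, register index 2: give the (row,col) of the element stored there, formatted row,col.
11,4

L=14⇒gr=14>>2=3, th=14&3=2
[2]⇒row 3+8=11  col 2·2+0=4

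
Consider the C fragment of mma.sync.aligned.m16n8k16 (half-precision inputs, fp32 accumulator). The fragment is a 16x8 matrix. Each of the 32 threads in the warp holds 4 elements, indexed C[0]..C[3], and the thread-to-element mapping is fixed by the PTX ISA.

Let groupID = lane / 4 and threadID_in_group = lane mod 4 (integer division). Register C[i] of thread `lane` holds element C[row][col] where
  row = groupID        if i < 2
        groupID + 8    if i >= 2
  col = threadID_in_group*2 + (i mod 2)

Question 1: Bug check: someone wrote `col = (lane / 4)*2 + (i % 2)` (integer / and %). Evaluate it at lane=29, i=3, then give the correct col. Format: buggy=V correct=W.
`(lane / 4)*2 + (i % 2)`[29,3]→15
lane 29: G=7 (29/4), T=1 (29%4)
i=3: r=7+8=15, c=1*2+1=3
col: 15 vs 3

buggy=15 correct=3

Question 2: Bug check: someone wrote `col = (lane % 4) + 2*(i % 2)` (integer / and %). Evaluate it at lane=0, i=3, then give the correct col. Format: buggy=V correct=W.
buggy=2 correct=1

`(lane % 4) + 2*(i % 2)`[0,3]→2
lane 0: G=0 (0/4), T=0 (0%4)
i=3: r=0+8=8, c=0*2+1=1
col: 2 vs 1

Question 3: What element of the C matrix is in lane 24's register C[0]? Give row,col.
lane 24: g=6 (24/4), t=0 (24%4)
i=0: r=6+0=6, c=0*2+0=0

6,0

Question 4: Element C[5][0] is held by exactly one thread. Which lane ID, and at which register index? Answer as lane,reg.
r=5⇒gr=5,Rb=0  c=0⇒th=0,odd=0
L=5*4+0=20  i=0*2+0=0

20,0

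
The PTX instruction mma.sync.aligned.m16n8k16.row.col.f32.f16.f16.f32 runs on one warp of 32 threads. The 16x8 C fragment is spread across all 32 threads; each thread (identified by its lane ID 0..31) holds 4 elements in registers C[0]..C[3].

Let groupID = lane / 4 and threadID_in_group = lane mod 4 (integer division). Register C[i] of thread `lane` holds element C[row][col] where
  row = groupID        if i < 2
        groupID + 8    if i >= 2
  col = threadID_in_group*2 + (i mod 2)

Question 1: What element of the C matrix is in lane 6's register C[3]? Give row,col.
9,5

6: gid=1,tid=2
[3] (1+8,2*2+1) = (9,5)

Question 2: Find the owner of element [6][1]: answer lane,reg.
24,1

r=6->g=6,rb=0  c=1->t=0,b0=1
L=6*4+0=24  i=0*2+1=1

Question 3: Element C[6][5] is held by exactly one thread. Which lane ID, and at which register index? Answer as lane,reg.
26,1

r=6⇒gr=6,Rb=0  c=5⇒th=2,odd=1
L=6*4+2=26  i=0*2+1=1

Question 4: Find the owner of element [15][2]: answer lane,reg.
r=15->g=7,rb=1  c=2->t=1,b0=0
L=7*4+1=29  i=1*2+0=2

29,2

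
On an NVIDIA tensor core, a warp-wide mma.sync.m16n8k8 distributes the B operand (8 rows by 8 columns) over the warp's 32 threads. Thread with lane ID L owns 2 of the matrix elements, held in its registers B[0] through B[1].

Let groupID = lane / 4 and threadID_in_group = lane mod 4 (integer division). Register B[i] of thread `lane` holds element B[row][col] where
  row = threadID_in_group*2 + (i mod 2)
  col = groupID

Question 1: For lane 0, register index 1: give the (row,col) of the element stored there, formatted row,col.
L=0->gid=0>>2=0, tid=0&3=0
[1]->row 0·2+1=1  col gid=0

1,0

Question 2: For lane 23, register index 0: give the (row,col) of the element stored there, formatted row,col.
6,5

lane 23: G=5 (23/4), T=3 (23%4)
i=0: r=3*2+0=6, c=G=5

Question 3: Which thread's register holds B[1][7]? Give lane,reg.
28,1

c: 7->gid=7  r: 1->tid=0,i&1=1
L=7*4+0=28  i=1=1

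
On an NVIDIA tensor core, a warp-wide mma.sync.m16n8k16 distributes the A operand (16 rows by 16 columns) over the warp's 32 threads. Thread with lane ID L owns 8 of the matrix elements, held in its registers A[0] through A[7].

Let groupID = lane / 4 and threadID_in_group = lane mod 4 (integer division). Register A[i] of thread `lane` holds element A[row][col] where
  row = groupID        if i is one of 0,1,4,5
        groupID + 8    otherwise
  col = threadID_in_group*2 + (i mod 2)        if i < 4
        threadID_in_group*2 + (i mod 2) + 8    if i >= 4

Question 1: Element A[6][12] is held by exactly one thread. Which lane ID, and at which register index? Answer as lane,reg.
r=6→G=6,rhi=0  c=12→chi=1,T=2,p=0
L=6*4+2=26  i=1*4+0*2+0=4

26,4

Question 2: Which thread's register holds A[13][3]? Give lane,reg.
r=13⇒gr=5,Rb=1  c=3⇒Cb=0,th=1,odd=1
L=5*4+1=21  i=0*4+1*2+1=3

21,3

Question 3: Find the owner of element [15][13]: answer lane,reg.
r=15⇒gr=7,Rb=1  c=13⇒Cb=1,th=2,odd=1
L=7*4+2=30  i=1*4+1*2+1=7

30,7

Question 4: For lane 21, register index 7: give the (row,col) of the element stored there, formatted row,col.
13,11

lane 21->21/4=5, 21 mod 4=1
i=7  r:5+8->13  c:2·1+1+8->11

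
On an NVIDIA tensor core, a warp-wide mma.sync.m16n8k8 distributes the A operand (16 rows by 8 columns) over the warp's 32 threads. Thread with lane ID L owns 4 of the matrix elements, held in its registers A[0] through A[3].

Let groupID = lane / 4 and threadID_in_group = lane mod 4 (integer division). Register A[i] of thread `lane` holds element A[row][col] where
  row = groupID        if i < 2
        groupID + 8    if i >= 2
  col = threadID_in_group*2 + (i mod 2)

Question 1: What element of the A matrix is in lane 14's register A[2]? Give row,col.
lane 14: gid=3 (14/4), tid=2 (14%4)
i=2: r=3+8=11, c=2*2+0=4

11,4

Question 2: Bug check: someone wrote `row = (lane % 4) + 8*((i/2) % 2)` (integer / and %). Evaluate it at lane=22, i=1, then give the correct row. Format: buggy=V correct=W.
buggy=2 correct=5

`(lane % 4) + 8*((i/2) % 2)`[22,1]⇒2
lane 22⇒22/4=5, 22 mod 4=2
i=1  r:5+0⇒5  c:2·2+1⇒5
row: 2 vs 5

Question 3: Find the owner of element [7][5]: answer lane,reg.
r=7→G=7,rhi=0  c=5→T=2,p=1
L=7*4+2=30  i=0*2+1=1

30,1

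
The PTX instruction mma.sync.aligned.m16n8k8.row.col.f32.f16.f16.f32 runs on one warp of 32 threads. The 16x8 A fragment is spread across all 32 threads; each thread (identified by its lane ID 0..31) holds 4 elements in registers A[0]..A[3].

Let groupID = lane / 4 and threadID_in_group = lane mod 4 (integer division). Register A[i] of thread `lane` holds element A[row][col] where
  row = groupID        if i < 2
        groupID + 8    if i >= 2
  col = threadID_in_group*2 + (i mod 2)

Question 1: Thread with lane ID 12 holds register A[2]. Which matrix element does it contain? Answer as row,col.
12: gid=3,tid=0
[2] (3+8,0*2+0) = (11,0)

11,0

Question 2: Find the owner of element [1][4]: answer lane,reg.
r:1=>grp=1,rB=0  c:4=>tig=2,lo=0
L=1*4+2=6  i=0*2+0=0

6,0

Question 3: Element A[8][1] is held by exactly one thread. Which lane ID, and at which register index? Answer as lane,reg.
0,3

r: 8->gid=0,r8=1  c: 1->tid=0,i&1=1
L=0*4+0=0  i=1*2+1=3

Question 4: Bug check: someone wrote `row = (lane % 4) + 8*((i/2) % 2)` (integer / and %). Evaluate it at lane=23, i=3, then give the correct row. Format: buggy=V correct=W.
buggy=11 correct=13

`(lane % 4) + 8*((i/2) % 2)`[23,3]→11
L=23→G=23>>2=5, T=23&3=3
[3]→row 5+8=13  col 3·2+1=7
row: 11 vs 13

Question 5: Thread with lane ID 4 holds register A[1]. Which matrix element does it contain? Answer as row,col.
lane 4: gr=1 (4/4), th=0 (4%4)
i=1: r=1+0=1, c=0*2+1=1

1,1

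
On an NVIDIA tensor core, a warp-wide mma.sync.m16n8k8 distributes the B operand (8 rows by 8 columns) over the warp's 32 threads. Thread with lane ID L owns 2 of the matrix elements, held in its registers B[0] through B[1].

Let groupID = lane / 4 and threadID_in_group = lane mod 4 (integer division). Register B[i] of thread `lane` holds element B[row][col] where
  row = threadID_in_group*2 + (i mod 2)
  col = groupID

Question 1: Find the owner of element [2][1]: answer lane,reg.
c: 1->gid=1  r: 2->tid=1,i&1=0
L=1*4+1=5  i=0=0

5,0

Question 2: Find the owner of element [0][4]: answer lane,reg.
16,0

c=4->g=4  r=0->t=0,b0=0
L=4*4+0=16  i=0=0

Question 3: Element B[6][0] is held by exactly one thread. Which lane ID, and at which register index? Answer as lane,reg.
c=0→G=0  r=6→T=3,p=0
L=0*4+3=3  i=0=0

3,0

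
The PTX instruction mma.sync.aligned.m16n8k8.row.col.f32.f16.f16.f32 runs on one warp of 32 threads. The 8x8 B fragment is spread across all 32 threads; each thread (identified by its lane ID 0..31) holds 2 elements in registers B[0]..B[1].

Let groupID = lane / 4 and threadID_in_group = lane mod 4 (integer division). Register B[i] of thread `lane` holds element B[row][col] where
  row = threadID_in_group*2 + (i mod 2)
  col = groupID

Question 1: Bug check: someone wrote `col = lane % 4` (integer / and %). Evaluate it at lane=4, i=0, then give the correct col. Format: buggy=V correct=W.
`lane % 4`[4,0]⇒0
lane 4⇒4/4=1, 4 mod 4=0
i=0  r:2·0+0⇒0  c:1
col: 0 vs 1

buggy=0 correct=1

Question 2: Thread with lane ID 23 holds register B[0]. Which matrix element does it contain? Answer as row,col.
6,5

lane 23: G=5 (23/4), T=3 (23%4)
i=0: r=3*2+0=6, c=G=5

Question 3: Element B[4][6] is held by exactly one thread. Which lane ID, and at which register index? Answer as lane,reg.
c:6=>grp=6  r:4=>tig=2,lo=0
L=6*4+2=26  i=0=0

26,0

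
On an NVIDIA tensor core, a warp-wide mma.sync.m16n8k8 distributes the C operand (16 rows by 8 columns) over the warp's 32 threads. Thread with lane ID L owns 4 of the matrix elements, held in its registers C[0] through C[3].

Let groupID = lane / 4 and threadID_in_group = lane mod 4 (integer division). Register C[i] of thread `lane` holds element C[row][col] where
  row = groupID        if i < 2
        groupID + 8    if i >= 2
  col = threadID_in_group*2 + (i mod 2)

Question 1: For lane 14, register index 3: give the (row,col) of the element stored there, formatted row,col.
lane 14: G=3 (14/4), T=2 (14%4)
i=3: r=3+8=11, c=2*2+1=5

11,5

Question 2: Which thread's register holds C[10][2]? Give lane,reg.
r=10->g=2,rb=1  c=2->t=1,b0=0
L=2*4+1=9  i=1*2+0=2

9,2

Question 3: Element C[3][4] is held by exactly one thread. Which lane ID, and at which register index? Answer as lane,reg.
14,0

r=3⇒gr=3,Rb=0  c=4⇒th=2,odd=0
L=3*4+2=14  i=0*2+0=0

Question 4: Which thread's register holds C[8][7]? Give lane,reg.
3,3

r=8⇒gr=0,Rb=1  c=7⇒th=3,odd=1
L=0*4+3=3  i=1*2+1=3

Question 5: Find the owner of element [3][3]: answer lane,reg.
r:3=>grp=3,rB=0  c:3=>tig=1,lo=1
L=3*4+1=13  i=0*2+1=1

13,1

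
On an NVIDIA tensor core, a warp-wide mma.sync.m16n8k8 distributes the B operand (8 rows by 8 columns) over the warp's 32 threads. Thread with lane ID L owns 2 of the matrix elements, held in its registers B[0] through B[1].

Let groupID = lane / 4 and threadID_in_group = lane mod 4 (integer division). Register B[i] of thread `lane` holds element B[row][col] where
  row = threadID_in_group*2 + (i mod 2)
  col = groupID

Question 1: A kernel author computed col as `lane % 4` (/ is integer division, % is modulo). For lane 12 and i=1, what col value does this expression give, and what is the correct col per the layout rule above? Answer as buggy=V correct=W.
`lane % 4`[12,1]→0
12: G=3,T=0
[1] (0*2+1,3) = (1,3)
col: 0 vs 3

buggy=0 correct=3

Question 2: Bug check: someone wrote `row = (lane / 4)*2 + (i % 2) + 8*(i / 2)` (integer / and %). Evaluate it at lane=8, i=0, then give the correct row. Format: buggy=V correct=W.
`(lane / 4)*2 + (i % 2) + 8*(i / 2)`[8,0]->4
8: gid=2,tid=0
[0] (0*2+0,2) = (0,2)
row: 4 vs 0

buggy=4 correct=0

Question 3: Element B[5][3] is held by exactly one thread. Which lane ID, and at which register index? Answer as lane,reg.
14,1

c=3->g=3  r=5->t=2,b0=1
L=3*4+2=14  i=1=1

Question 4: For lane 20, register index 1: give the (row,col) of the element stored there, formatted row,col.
L=20→G=20>>2=5, T=20&3=0
[1]→row 0·2+1=1  col G=5

1,5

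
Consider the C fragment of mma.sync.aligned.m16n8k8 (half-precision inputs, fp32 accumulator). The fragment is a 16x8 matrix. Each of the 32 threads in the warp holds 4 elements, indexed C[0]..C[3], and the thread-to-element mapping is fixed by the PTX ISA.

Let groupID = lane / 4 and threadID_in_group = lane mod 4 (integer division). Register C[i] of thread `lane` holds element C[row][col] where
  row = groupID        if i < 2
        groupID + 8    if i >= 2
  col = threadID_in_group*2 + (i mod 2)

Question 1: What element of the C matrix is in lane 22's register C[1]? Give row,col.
5,5

L=22→G=22>>2=5, T=22&3=2
[1]→row 5+0=5  col 2·2+1=5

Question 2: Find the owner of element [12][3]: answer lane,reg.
17,3

r=12⇒gr=4,Rb=1  c=3⇒th=1,odd=1
L=4*4+1=17  i=1*2+1=3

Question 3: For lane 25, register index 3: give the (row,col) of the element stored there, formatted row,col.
lane 25: gr=6 (25/4), th=1 (25%4)
i=3: r=6+8=14, c=1*2+1=3

14,3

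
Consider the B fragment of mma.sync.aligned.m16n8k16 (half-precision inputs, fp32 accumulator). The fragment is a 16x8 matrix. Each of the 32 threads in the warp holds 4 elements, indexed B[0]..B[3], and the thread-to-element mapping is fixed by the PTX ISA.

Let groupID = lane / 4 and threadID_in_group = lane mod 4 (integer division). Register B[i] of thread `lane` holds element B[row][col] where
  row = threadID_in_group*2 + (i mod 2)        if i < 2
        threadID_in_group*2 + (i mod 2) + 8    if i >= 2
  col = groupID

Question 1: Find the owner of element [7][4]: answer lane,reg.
c: 4->gid=4  r: 7->r8=0,tid=3,i&1=1
L=4*4+3=19  i=0*2+1=1

19,1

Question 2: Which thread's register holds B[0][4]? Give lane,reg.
16,0

c=4->g=4  r=0->rb=0,t=0,b0=0
L=4*4+0=16  i=0*2+0=0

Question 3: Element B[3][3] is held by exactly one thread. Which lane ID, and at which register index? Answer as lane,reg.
13,1

c=3->g=3  r=3->rb=0,t=1,b0=1
L=3*4+1=13  i=0*2+1=1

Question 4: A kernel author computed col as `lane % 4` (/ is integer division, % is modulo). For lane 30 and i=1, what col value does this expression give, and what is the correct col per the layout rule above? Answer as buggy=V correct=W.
buggy=2 correct=7

`lane % 4`[30,1]->2
L=30->gid=30>>2=7, tid=30&3=2
[1]->row 2·2+1+0=5  col gid=7
col: 2 vs 7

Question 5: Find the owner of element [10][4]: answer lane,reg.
c:4=>grp=4  r:10=>rB=1,tig=1,lo=0
L=4*4+1=17  i=1*2+0=2

17,2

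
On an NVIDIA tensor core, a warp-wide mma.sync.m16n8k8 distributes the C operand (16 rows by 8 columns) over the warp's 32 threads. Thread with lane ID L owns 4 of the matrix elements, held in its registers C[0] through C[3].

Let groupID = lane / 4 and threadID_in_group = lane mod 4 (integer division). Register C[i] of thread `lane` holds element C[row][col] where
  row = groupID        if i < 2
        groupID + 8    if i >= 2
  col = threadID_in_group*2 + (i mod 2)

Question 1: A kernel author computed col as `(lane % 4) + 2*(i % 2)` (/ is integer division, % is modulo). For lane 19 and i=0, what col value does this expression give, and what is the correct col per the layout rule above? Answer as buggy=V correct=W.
buggy=3 correct=6

`(lane % 4) + 2*(i % 2)`[19,0]⇒3
lane 19: gr=4 (19/4), th=3 (19%4)
i=0: r=4+0=4, c=3*2+0=6
col: 3 vs 6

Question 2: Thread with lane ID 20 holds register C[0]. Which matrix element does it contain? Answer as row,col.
5,0

L=20→G=20>>2=5, T=20&3=0
[0]→row 5+0=5  col 0·2+0=0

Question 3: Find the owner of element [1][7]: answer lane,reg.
7,1

r=1->g=1,rb=0  c=7->t=3,b0=1
L=1*4+3=7  i=0*2+1=1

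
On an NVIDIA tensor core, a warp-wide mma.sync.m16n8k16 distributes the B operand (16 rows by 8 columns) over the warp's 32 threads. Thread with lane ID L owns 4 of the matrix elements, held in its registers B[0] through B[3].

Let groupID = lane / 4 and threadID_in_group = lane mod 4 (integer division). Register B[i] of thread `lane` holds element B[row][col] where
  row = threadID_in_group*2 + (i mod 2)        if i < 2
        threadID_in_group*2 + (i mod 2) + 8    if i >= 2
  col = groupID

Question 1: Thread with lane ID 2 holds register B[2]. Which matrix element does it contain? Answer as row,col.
lane 2: gid=0 (2/4), tid=2 (2%4)
i=2: r=2*2+0+8=12, c=gid=0

12,0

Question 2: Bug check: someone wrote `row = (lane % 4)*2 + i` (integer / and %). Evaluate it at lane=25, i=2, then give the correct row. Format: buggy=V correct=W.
buggy=4 correct=10

`(lane % 4)*2 + i`[25,2]=>4
L=25=>grp=25>>2=6, tig=25&3=1
[2]=>row 1·2+0+8=10  col grp=6
row: 4 vs 10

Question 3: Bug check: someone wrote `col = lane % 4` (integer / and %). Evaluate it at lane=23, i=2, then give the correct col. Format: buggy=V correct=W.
`lane % 4`[23,2]⇒3
lane 23: gr=5 (23/4), th=3 (23%4)
i=2: r=3*2+0+8=14, c=gr=5
col: 3 vs 5

buggy=3 correct=5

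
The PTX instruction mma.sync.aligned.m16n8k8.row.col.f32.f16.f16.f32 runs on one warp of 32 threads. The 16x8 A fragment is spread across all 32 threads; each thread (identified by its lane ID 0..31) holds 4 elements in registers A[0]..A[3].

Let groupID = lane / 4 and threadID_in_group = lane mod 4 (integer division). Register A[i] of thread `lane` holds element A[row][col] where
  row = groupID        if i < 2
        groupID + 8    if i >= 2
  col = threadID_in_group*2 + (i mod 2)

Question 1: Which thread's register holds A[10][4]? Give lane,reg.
10,2

r:10=>grp=2,rB=1  c:4=>tig=2,lo=0
L=2*4+2=10  i=1*2+0=2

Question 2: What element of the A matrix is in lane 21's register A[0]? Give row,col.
lane 21: gr=5 (21/4), th=1 (21%4)
i=0: r=5+0=5, c=1*2+0=2

5,2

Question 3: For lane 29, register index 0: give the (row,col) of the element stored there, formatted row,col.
7,2

lane 29: grp=7 (29/4), tig=1 (29%4)
i=0: r=7+0=7, c=1*2+0=2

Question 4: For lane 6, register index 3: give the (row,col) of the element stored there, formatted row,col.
9,5

lane 6⇒6/4=1, 6 mod 4=2
i=3  r:1+8⇒9  c:2·2+1⇒5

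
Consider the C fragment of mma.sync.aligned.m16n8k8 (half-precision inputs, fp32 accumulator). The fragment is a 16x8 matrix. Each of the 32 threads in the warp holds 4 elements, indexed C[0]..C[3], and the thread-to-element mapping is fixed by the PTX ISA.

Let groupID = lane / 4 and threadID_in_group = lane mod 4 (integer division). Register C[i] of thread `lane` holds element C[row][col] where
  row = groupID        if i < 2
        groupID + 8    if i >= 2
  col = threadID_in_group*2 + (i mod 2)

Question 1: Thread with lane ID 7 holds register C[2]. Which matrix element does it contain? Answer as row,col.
9,6

7: gr=1,th=3
[2] (1+8,3*2+0) = (9,6)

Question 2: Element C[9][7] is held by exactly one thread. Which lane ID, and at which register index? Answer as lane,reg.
r=9⇒gr=1,Rb=1  c=7⇒th=3,odd=1
L=1*4+3=7  i=1*2+1=3

7,3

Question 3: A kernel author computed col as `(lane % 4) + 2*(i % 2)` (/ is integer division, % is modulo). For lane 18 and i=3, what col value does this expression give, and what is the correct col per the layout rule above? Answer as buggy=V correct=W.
buggy=4 correct=5

`(lane % 4) + 2*(i % 2)`[18,3]->4
18: gid=4,tid=2
[3] (4+8,2*2+1) = (12,5)
col: 4 vs 5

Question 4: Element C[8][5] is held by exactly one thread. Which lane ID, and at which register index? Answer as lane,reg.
2,3

r: 8->gid=0,r8=1  c: 5->tid=2,i&1=1
L=0*4+2=2  i=1*2+1=3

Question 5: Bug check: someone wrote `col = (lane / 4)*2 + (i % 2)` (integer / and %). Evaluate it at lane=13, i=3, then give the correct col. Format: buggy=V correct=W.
`(lane / 4)*2 + (i % 2)`[13,3]->7
lane 13->13/4=3, 13 mod 4=1
i=3  r:3+8->11  c:2·1+1->3
col: 7 vs 3

buggy=7 correct=3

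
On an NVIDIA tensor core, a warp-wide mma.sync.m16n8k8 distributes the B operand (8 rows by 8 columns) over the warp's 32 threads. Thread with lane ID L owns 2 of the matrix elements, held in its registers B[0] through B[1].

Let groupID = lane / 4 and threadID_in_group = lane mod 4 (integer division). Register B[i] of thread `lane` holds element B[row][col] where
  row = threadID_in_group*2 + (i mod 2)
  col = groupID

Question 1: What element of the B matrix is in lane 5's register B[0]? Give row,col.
2,1

5: G=1,T=1
[0] (1*2+0,1) = (2,1)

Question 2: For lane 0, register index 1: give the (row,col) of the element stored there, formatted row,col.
1,0

0: gid=0,tid=0
[1] (0*2+1,0) = (1,0)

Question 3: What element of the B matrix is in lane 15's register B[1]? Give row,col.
7,3

lane 15: g=3 (15/4), t=3 (15%4)
i=1: r=3*2+1=7, c=g=3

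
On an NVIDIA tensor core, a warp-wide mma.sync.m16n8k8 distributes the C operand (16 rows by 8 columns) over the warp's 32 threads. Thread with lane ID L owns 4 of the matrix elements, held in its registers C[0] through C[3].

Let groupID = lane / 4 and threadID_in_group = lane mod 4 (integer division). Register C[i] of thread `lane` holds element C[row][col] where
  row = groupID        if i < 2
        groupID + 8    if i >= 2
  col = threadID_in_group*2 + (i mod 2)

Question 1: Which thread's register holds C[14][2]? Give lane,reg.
r=14->g=6,rb=1  c=2->t=1,b0=0
L=6*4+1=25  i=1*2+0=2

25,2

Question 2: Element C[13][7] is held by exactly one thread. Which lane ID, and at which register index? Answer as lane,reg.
23,3

r: 13->gid=5,r8=1  c: 7->tid=3,i&1=1
L=5*4+3=23  i=1*2+1=3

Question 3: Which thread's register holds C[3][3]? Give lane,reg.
13,1

r:3=>grp=3,rB=0  c:3=>tig=1,lo=1
L=3*4+1=13  i=0*2+1=1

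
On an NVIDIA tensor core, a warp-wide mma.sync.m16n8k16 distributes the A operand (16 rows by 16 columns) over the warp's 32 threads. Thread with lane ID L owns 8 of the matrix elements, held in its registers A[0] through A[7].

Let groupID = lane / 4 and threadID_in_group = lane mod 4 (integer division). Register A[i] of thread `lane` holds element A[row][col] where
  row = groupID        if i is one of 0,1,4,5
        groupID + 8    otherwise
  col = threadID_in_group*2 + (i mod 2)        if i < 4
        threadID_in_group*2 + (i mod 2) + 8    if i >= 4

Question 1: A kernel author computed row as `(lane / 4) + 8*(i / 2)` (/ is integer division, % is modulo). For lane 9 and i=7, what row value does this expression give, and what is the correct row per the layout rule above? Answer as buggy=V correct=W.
buggy=26 correct=10

`(lane / 4) + 8*(i / 2)`[9,7]->26
lane 9: g=2 (9/4), t=1 (9%4)
i=7: r=2+8=10, c=1*2+1+8=11
row: 26 vs 10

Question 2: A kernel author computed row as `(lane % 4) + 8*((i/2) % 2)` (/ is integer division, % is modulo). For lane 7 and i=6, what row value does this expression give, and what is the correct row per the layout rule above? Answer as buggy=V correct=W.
`(lane % 4) + 8*((i/2) % 2)`[7,6]⇒11
lane 7: gr=1 (7/4), th=3 (7%4)
i=6: r=1+8=9, c=3*2+0+8=14
row: 11 vs 9

buggy=11 correct=9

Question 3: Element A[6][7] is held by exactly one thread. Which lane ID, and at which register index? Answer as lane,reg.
27,1

r: 6->gid=6,r8=0  c: 7->c8=0,tid=3,i&1=1
L=6*4+3=27  i=0*4+0*2+1=1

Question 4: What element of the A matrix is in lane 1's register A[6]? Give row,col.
lane 1->1/4=0, 1 mod 4=1
i=6  r:0+8->8  c:2·1+0+8->10

8,10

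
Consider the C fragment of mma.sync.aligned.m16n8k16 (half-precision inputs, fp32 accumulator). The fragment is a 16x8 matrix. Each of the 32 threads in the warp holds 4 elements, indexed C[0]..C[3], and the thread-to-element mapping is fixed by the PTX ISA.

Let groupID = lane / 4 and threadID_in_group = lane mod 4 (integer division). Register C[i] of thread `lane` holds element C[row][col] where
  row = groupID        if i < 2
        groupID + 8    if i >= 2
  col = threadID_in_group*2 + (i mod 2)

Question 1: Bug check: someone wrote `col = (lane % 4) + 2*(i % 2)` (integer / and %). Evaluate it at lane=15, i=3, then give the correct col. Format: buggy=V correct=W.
buggy=5 correct=7

`(lane % 4) + 2*(i % 2)`[15,3]->5
L=15->g=15>>2=3, t=15&3=3
[3]->row 3+8=11  col 3·2+1=7
col: 5 vs 7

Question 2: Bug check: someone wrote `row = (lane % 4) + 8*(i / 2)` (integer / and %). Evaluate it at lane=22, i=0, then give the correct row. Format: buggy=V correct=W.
`(lane % 4) + 8*(i / 2)`[22,0]=>2
lane 22: grp=5 (22/4), tig=2 (22%4)
i=0: r=5+0=5, c=2*2+0=4
row: 2 vs 5

buggy=2 correct=5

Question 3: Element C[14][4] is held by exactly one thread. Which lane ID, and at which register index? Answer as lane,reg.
r=14→G=6,rhi=1  c=4→T=2,p=0
L=6*4+2=26  i=1*2+0=2

26,2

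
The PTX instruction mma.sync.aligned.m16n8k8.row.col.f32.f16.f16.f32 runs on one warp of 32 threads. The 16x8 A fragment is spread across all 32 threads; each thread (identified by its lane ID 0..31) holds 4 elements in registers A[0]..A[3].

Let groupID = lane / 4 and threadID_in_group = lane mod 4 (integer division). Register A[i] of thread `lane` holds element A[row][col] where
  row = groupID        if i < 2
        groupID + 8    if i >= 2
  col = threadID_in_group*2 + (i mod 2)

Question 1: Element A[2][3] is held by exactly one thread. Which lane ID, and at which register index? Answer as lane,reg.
r=2->g=2,rb=0  c=3->t=1,b0=1
L=2*4+1=9  i=0*2+1=1

9,1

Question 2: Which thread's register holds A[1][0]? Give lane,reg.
4,0

r=1⇒gr=1,Rb=0  c=0⇒th=0,odd=0
L=1*4+0=4  i=0*2+0=0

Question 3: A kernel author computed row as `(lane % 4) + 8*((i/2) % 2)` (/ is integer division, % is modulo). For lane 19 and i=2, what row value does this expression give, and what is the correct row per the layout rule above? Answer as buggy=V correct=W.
buggy=11 correct=12

`(lane % 4) + 8*((i/2) % 2)`[19,2]⇒11
lane 19: gr=4 (19/4), th=3 (19%4)
i=2: r=4+8=12, c=3*2+0=6
row: 11 vs 12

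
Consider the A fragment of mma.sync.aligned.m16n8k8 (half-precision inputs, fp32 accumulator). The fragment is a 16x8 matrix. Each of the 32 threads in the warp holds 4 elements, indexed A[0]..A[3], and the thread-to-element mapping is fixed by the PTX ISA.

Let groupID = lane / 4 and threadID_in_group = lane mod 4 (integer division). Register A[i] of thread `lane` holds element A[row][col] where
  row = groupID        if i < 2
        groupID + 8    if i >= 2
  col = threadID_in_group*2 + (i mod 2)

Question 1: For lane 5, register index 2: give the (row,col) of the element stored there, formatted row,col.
lane 5→5/4=1, 5 mod 4=1
i=2  r:1+8→9  c:2·1+0→2

9,2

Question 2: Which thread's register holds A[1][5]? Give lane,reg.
r=1->g=1,rb=0  c=5->t=2,b0=1
L=1*4+2=6  i=0*2+1=1

6,1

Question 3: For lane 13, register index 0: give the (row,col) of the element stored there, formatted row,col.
3,2

lane 13: gid=3 (13/4), tid=1 (13%4)
i=0: r=3+0=3, c=1*2+0=2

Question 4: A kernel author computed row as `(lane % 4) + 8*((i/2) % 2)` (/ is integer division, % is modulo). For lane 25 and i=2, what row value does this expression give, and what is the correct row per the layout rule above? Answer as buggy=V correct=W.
buggy=9 correct=14

`(lane % 4) + 8*((i/2) % 2)`[25,2]→9
L=25→G=25>>2=6, T=25&3=1
[2]→row 6+8=14  col 1·2+0=2
row: 9 vs 14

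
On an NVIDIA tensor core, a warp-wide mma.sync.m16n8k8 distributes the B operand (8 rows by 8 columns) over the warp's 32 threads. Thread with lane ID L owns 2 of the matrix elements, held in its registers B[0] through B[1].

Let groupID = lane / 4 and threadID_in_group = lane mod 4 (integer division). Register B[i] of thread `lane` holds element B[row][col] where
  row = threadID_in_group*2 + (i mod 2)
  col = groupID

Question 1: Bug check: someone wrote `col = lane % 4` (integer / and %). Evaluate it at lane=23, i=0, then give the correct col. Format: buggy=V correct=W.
`lane % 4`[23,0]->3
lane 23->23/4=5, 23 mod 4=3
i=0  r:2·3+0->6  c:5
col: 3 vs 5

buggy=3 correct=5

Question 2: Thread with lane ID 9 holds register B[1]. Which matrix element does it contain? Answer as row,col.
L=9→G=9>>2=2, T=9&3=1
[1]→row 1·2+1=3  col G=2

3,2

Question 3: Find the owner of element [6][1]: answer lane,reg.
c=1→G=1  r=6→T=3,p=0
L=1*4+3=7  i=0=0

7,0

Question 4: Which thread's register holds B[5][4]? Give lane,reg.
c: 4->gid=4  r: 5->tid=2,i&1=1
L=4*4+2=18  i=1=1

18,1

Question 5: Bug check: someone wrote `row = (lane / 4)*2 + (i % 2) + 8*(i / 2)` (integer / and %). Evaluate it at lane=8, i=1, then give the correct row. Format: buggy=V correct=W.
buggy=5 correct=1

`(lane / 4)*2 + (i % 2) + 8*(i / 2)`[8,1]->5
lane 8->8/4=2, 8 mod 4=0
i=1  r:2·0+1->1  c:2
row: 5 vs 1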